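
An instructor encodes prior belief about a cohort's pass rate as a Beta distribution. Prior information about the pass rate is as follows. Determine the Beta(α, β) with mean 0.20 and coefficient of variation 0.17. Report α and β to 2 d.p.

σ = CV·μ = 0.17×0.20 = 0.03400, so σ² = 0.001156.
s+1 = μ(1−μ)/σ² = 0.1600/0.001156 = 138.4083, so s = α+β = 137.4083.
α = μs = 27.48, β = (1−μ)s = 109.93.

α = 27.48, β = 109.93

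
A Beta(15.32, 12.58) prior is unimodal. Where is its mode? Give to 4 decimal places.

0.5529

The density x^(α−1)(1−x)^(β−1) is maximised at (α−1)/(α+β−2) = 14.32/25.90 = 0.5529.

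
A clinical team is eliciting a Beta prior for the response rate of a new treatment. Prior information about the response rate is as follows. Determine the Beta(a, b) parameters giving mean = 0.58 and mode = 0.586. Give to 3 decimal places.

With s = a+b: μ = a/s and mode = (a−1)/(s−2). Eliminating a = μs,
μs − 1 = m(s−2) ⇒ s(μ−m) = 1−2m ⇒ s = -0.172/-0.006 = 28.6667.
So a = μs = 16.627, b = (1−μ)s = 12.040.

a = 16.627, b = 12.040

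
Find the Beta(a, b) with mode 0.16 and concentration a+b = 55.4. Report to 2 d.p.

Since the density peak of Beta(a,b) is at (a−1)/(a+b−2),
a = 1 + 0.16(55.4−2) = 9.54 and b = 55.4 − 9.54 = 45.86.

a = 9.54, b = 45.86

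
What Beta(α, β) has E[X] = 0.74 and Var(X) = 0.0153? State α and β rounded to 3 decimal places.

Write ν = α+β; then α = μν and Var = μ(1−μ)/(ν+1).
ν = μ(1−μ)/Var − 1 = 0.1924/0.0153 − 1 = 11.5752.
α = 0.74·11.5752 = 8.566, β = 0.26·11.5752 = 3.010.

α = 8.566, β = 3.010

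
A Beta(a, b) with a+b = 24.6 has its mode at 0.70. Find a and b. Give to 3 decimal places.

a = 16.820, b = 7.780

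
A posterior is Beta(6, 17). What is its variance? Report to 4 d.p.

α+β = 23 and αβ = 102, so Var = αβ/[(α+β)²(α+β+1)] = 102/12696 = 0.0080.

0.0080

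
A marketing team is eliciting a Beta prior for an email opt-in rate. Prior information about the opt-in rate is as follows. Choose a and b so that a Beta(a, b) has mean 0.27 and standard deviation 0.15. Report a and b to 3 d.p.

Variance = 0.15² = 0.0225. The moment-matching identity a+b = μ(1−μ)/Var − 1 gives
a+b = 0.1971/0.0225 − 1 = 7.7600, so a = μ·7.7600 = 2.095 and b = (1−μ)·7.7600 = 5.665.

a = 2.095, b = 5.665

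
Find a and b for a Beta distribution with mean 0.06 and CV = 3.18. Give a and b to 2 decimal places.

a = 0.03, b = 0.52

Var = (CV·μ)² = (3.18×0.06)² = 0.036405.
a+b = μ(1−μ)/Var − 1 = 0.0564/0.036405 − 1 = 0.5493.
Thus a = 0.06·0.5493 = 0.03 and b = 0.94·0.5493 = 0.52.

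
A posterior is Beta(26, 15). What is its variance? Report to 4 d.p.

0.0055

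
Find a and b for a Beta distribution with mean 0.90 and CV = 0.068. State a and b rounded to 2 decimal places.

σ = CV·μ = 0.068×0.90 = 0.06120, so σ² = 0.003745.
s+1 = μ(1−μ)/σ² = 0.0900/0.003745 = 24.0292, so s = a+b = 23.0292.
a = μs = 20.73, b = (1−μ)s = 2.30.

a = 20.73, b = 2.30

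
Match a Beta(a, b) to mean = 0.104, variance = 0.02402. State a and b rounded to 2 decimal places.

a = 0.30, b = 2.58

Let s = a+b. The Beta variance is μ(1−μ)/(s+1).
So s+1 = μ(1−μ)/σ² = (0.104×0.896)/0.02402 = 0.093184/0.02402 = 3.8794, giving s = 2.8794.
Then a = μs = 0.104×2.8794 = 0.30 and b = (1−μ)s = 0.896×2.8794 = 2.58.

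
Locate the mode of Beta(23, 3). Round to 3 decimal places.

The density x^(α−1)(1−x)^(β−1) is maximised at (α−1)/(α+β−2) = 22/24 = 0.917.

0.917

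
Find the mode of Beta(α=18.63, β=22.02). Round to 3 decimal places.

With α,β > 1, mode = (α−1)/(α+β−2) = 17.63/38.65 = 0.456.

0.456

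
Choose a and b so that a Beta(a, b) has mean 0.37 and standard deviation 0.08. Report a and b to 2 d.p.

First σ² = 0.0064. Setting a = μn, b = (1−μ)n with n = a+b,
μ(1−μ)/(n+1) = 0.0064 ⇒ n+1 = 0.2331/0.0064 = 36.4219 ⇒ n = 35.4219.
Hence a = 0.37×35.4219 = 13.11, b = 0.63×35.4219 = 22.32.

a = 13.11, b = 22.32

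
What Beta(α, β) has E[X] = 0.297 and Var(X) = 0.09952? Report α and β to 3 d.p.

α = 0.326, β = 0.772

Write ν = α+β; then α = μν and Var = μ(1−μ)/(ν+1).
ν = μ(1−μ)/Var − 1 = 0.208791/0.09952 − 1 = 1.0980.
α = 0.297·1.0980 = 0.326, β = 0.703·1.0980 = 0.772.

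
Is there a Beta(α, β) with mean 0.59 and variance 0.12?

The Beta variance bound is σ² < μ(1−μ).
Here μ(1−μ) = 0.59×0.41 = 0.2419, and 0.12 < 0.2419.

Yes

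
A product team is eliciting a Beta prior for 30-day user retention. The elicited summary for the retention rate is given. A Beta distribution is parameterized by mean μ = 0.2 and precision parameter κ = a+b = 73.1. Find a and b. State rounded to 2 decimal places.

a = 14.62, b = 58.48

a = μκ = 0.2×73.1 = 14.62 and b = (1−μ)κ = 0.8×73.1 = 58.48.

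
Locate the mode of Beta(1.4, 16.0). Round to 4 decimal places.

With α,β > 1, mode = (α−1)/(α+β−2) = 0.4/15.4 = 0.0260.

0.0260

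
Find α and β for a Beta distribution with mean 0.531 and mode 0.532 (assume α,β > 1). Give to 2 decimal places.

Let s = α+β. Mean gives α = μs = 0.531s; mode gives (α−1)/(s−2) = 0.532.
Substituting: 0.531s − 1 = 0.532(s−2) = 0.532s − 1.064, so -0.001s = -0.064 and s = 64.0000.
Then α = 0.531×64.0000 = 33.98 and β = s−α = 30.02.

α = 33.98, β = 30.02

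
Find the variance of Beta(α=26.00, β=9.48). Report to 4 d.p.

μ = 26.00/35.48 = 0.732807; Var = μ(1−μ)/(α+β+1) = 0.1958008/36.48 = 0.0054.

0.0054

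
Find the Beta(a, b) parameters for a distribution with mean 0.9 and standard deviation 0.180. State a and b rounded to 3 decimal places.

a = 1.600, b = 0.178

Variance = 0.180² = 0.032400. The moment-matching identity a+b = μ(1−μ)/Var − 1 gives
a+b = 0.09/0.032400 − 1 = 1.7778, so a = μ·1.7778 = 1.600 and b = (1−μ)·1.7778 = 0.178.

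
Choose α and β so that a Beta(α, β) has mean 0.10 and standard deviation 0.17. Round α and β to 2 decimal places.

σ² = 0.17² = 0.0289.
With s = α+β, Var = μ(1−μ)/(s+1), so s+1 = (0.10×0.90)/0.0289 = 3.1142 and s = 2.1142.
α = μs = 0.21, β = (1−μ)s = 1.90.

α = 0.21, β = 1.90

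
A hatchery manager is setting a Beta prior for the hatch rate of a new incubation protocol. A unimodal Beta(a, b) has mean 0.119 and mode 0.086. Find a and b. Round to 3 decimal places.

With s = a+b: μ = a/s and mode = (a−1)/(s−2). Eliminating a = μs,
μs − 1 = m(s−2) ⇒ s(μ−m) = 1−2m ⇒ s = 0.828/0.033 = 25.0909.
So a = μs = 2.986, b = (1−μ)s = 22.105.

a = 2.986, b = 22.105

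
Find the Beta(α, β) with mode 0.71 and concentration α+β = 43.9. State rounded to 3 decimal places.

Since the density peak of Beta(α,β) is at (α−1)/(α+β−2),
α = 1 + 0.71(43.9−2) = 30.749 and β = 43.9 − 30.749 = 13.151.

α = 30.749, β = 13.151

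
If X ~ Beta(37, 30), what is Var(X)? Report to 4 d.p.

α+β = 67 and αβ = 1110, so Var = αβ/[(α+β)²(α+β+1)] = 1110/305252 = 0.0036.

0.0036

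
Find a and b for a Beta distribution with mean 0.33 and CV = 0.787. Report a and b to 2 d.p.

Var = (CV·μ)² = (0.787×0.33)² = 0.067449.
a+b = μ(1−μ)/Var − 1 = 0.2211/0.067449 − 1 = 2.2780.
Thus a = 0.33·2.2780 = 0.75 and b = 0.67·2.2780 = 1.53.

a = 0.75, b = 1.53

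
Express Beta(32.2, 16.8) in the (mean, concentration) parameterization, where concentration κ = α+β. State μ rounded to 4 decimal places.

μ = 0.6571, κ = 49.0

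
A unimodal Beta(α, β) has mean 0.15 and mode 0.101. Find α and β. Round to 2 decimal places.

With s = α+β: μ = α/s and mode = (α−1)/(s−2). Eliminating α = μs,
μs − 1 = m(s−2) ⇒ s(μ−m) = 1−2m ⇒ s = 0.798/0.049 = 16.2857.
So α = μs = 2.44, β = (1−μ)s = 13.84.

α = 2.44, β = 13.84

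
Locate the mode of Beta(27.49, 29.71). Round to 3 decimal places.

The density x^(α−1)(1−x)^(β−1) is maximised at (α−1)/(α+β−2) = 26.49/55.20 = 0.480.

0.480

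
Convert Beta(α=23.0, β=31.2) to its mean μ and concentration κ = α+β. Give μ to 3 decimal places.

κ = α+β = 23.0+31.2 = 54.2; μ = α/κ = 23.0/54.2 = 0.424.

μ = 0.424, κ = 54.2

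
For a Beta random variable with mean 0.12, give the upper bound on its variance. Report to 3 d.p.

0.106

Var = μ(1−μ)/(α+β+1), which approaches μ(1−μ) as α+β → 0.
So the supremum is μ(1−μ) = 0.12×0.88 = 0.106.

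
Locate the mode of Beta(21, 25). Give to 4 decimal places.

With α,β > 1, mode = (α−1)/(α+β−2) = 20/44 = 0.4545.

0.4545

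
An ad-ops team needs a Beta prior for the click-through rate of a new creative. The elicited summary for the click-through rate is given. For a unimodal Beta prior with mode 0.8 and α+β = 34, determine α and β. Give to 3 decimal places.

α = 26.600, β = 7.400

Since the density peak of Beta(α,β) is at (α−1)/(α+β−2),
α = 1 + 0.8(34−2) = 26.600 and β = 34 − 26.600 = 7.400.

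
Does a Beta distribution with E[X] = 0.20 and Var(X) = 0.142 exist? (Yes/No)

Yes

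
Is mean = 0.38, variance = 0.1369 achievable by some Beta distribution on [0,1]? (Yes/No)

Yes

The Beta variance bound is σ² < μ(1−μ).
Here μ(1−μ) = 0.38×0.62 = 0.2356, and 0.1369 < 0.2356.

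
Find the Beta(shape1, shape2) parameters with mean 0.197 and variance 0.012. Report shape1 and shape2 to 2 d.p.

shape1 = 2.40, shape2 = 9.78

Write ν = shape1+shape2; then shape1 = μν and Var = μ(1−μ)/(ν+1).
ν = μ(1−μ)/Var − 1 = 0.158191/0.012 − 1 = 12.1826.
shape1 = 0.197·12.1826 = 2.40, shape2 = 0.803·12.1826 = 9.78.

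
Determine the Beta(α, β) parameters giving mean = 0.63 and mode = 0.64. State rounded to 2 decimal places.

Let s = α+β. Mean gives α = μs = 0.63s; mode gives (α−1)/(s−2) = 0.64.
Substituting: 0.63s − 1 = 0.64(s−2) = 0.64s − 1.28, so -0.01s = -0.28 and s = 28.0000.
Then α = 0.63×28.0000 = 17.64 and β = s−α = 10.36.

α = 17.64, β = 10.36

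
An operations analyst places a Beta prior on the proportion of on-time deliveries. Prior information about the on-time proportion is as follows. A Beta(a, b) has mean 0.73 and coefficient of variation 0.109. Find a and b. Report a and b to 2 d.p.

Var = (CV·μ)² = (0.109×0.73)² = 0.006331.
a+b = μ(1−μ)/Var − 1 = 0.1971/0.006331 − 1 = 30.1306.
Thus a = 0.73·30.1306 = 22.00 and b = 0.27·30.1306 = 8.14.

a = 22.00, b = 8.14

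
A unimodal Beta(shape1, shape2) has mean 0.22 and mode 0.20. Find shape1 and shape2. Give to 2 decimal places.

shape1 = 6.60, shape2 = 23.40

Let s = shape1+shape2. Mean gives shape1 = μs = 0.22s; mode gives (shape1−1)/(s−2) = 0.20.
Substituting: 0.22s − 1 = 0.20(s−2) = 0.20s − 0.40, so 0.02s = 0.60 and s = 30.0000.
Then shape1 = 0.22×30.0000 = 6.60 and shape2 = s−shape1 = 23.40.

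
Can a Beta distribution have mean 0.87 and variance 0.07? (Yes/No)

Yes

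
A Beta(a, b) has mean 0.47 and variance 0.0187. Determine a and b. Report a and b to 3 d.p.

a = 5.791, b = 6.530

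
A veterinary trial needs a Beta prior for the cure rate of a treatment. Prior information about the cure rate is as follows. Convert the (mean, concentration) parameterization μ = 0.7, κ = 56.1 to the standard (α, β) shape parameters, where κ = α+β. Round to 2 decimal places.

α = 39.27, β = 16.83

Split κ in proportion μ : (1−μ): α = 0.7·56.1 = 39.27, β = 56.1 − 39.27 = 16.83.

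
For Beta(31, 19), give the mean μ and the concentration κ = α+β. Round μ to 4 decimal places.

κ = α+β = 31+19 = 50; μ = α/κ = 31/50 = 0.6200.

μ = 0.6200, κ = 50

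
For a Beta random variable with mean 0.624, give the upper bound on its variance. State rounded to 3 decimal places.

Var = μ(1−μ)/(α+β+1), which approaches μ(1−μ) as α+β → 0.
So the supremum is μ(1−μ) = 0.624×0.376 = 0.235.

0.235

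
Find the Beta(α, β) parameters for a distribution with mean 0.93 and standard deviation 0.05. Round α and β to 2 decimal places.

Variance = 0.05² = 0.0025. The moment-matching identity α+β = μ(1−μ)/Var − 1 gives
α+β = 0.0651/0.0025 − 1 = 25.0400, so α = μ·25.0400 = 23.29 and β = (1−μ)·25.0400 = 1.75.

α = 23.29, β = 1.75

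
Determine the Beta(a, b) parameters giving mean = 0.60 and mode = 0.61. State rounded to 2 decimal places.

a = 13.20, b = 8.80

With s = a+b: μ = a/s and mode = (a−1)/(s−2). Eliminating a = μs,
μs − 1 = m(s−2) ⇒ s(μ−m) = 1−2m ⇒ s = -0.22/-0.01 = 22.0000.
So a = μs = 13.20, b = (1−μ)s = 8.80.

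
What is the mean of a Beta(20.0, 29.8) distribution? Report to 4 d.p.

0.4016

E[X] = α/(α+β) = 20.0/49.8 = 0.4016.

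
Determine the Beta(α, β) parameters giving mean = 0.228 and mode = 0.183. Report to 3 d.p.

With s = α+β: μ = α/s and mode = (α−1)/(s−2). Eliminating α = μs,
μs − 1 = m(s−2) ⇒ s(μ−m) = 1−2m ⇒ s = 0.634/0.045 = 14.0889.
So α = μs = 3.212, β = (1−μ)s = 10.877.

α = 3.212, β = 10.877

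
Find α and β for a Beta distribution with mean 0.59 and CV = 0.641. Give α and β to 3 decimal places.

α = 0.408, β = 0.283

Var = (CV·μ)² = (0.641×0.59)² = 0.143028.
α+β = μ(1−μ)/Var − 1 = 0.2419/0.143028 − 1 = 0.6913.
Thus α = 0.59·0.6913 = 0.408 and β = 0.41·0.6913 = 0.283.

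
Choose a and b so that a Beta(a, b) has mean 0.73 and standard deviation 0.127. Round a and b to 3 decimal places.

Variance = 0.127² = 0.016129. The moment-matching identity a+b = μ(1−μ)/Var − 1 gives
a+b = 0.1971/0.016129 − 1 = 11.2202, so a = μ·11.2202 = 8.191 and b = (1−μ)·11.2202 = 3.029.

a = 8.191, b = 3.029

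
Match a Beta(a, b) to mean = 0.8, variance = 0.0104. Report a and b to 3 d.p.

a = 11.508, b = 2.877

Let s = a+b. The Beta variance is μ(1−μ)/(s+1).
So s+1 = μ(1−μ)/σ² = (0.8×0.2)/0.0104 = 0.16/0.0104 = 15.3846, giving s = 14.3846.
Then a = μs = 0.8×14.3846 = 11.508 and b = (1−μ)s = 0.2×14.3846 = 2.877.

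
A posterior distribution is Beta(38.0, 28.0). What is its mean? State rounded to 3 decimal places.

E[X] = α/(α+β) = 38.0/66.0 = 0.576.

0.576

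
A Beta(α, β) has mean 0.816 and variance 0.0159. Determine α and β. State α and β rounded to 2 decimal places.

Write ν = α+β; then α = μν and Var = μ(1−μ)/(ν+1).
ν = μ(1−μ)/Var − 1 = 0.150144/0.0159 − 1 = 8.4430.
α = 0.816·8.4430 = 6.89, β = 0.184·8.4430 = 1.55.

α = 6.89, β = 1.55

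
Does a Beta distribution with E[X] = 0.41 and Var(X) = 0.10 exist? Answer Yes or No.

For any Beta, Var(X) < E[X]·(1−E[X]).
Here μ(1−μ) = 0.41×0.59 = 0.2419, and 0.10 < 0.2419.

Yes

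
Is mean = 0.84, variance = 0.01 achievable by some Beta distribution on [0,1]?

Yes

For any Beta, Var(X) < E[X]·(1−E[X]).
Here μ(1−μ) = 0.84×0.16 = 0.1344, and 0.01 < 0.1344.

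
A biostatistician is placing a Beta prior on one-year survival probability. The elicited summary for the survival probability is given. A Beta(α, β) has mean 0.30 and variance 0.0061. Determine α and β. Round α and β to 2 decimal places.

Write ν = α+β; then α = μν and Var = μ(1−μ)/(ν+1).
ν = μ(1−μ)/Var − 1 = 0.2100/0.0061 − 1 = 33.4262.
α = 0.30·33.4262 = 10.03, β = 0.70·33.4262 = 23.40.

α = 10.03, β = 23.40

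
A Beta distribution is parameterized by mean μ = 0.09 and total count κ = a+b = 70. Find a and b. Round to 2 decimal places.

a = 6.30, b = 63.70

Split κ in proportion μ : (1−μ): a = 0.09·70 = 6.30, b = 70 − 6.30 = 63.70.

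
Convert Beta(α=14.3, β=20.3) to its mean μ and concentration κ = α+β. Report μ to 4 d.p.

μ = 0.4133, κ = 34.6

κ = α+β = 14.3+20.3 = 34.6; μ = α/κ = 14.3/34.6 = 0.4133.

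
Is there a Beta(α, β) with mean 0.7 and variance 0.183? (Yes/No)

Yes

A Beta with mean μ has variance μ(1−μ)/(α+β+1) < μ(1−μ).
Here μ(1−μ) = 0.7×0.3 = 0.21, and 0.183 < 0.21.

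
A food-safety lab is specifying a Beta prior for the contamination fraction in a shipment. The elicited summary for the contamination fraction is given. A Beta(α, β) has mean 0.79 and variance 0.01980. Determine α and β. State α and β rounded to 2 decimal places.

By moment matching, α+β = μ(1−μ)/σ² − 1 = (0.79·0.21)/0.01980 − 1 = 8.3788 − 1 = 7.3788.
Since α/(α+β) = μ, α = 0.79·7.3788 = 5.83 and β = 0.21·7.3788 = 1.55.

α = 5.83, β = 1.55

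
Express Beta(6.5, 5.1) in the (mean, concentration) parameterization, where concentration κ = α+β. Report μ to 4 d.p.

μ = 0.5603, κ = 11.6

κ = α+β = 6.5+5.1 = 11.6; μ = α/κ = 6.5/11.6 = 0.5603.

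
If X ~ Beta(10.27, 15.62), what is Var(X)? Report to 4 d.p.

0.0089

α+β = 25.89 and αβ = 160.4174, so Var = αβ/[(α+β)²(α+β+1)] = 160.4174/18024.154569 = 0.0089.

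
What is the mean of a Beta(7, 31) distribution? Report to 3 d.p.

0.184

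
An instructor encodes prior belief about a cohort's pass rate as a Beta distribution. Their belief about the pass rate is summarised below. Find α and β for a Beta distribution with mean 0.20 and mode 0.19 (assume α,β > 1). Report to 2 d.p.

α = 12.40, β = 49.60

Let s = α+β. Mean gives α = μs = 0.20s; mode gives (α−1)/(s−2) = 0.19.
Substituting: 0.20s − 1 = 0.19(s−2) = 0.19s − 0.38, so 0.01s = 0.62 and s = 62.0000.
Then α = 0.20×62.0000 = 12.40 and β = s−α = 49.60.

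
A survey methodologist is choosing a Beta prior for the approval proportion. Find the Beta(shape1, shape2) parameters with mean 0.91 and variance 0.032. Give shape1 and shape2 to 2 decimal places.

By moment matching, shape1+shape2 = μ(1−μ)/σ² − 1 = (0.91·0.09)/0.032 − 1 = 2.5594 − 1 = 1.5594.
Since shape1/(shape1+shape2) = μ, shape1 = 0.91·1.5594 = 1.42 and shape2 = 0.09·1.5594 = 0.14.

shape1 = 1.42, shape2 = 0.14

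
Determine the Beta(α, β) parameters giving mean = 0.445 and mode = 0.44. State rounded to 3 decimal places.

Let s = α+β. Mean gives α = μs = 0.445s; mode gives (α−1)/(s−2) = 0.44.
Substituting: 0.445s − 1 = 0.44(s−2) = 0.44s − 0.88, so 0.005s = 0.12 and s = 24.0000.
Then α = 0.445×24.0000 = 10.680 and β = s−α = 13.320.

α = 10.680, β = 13.320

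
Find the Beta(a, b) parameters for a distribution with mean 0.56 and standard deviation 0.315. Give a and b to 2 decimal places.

a = 0.83, b = 0.65

Variance = 0.315² = 0.099225. The moment-matching identity a+b = μ(1−μ)/Var − 1 gives
a+b = 0.2464/0.099225 − 1 = 1.4832, so a = μ·1.4832 = 0.83 and b = (1−μ)·1.4832 = 0.65.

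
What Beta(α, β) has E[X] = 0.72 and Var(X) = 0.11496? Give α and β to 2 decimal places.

α = 0.54, β = 0.21

Let s = α+β. The Beta variance is μ(1−μ)/(s+1).
So s+1 = μ(1−μ)/σ² = (0.72×0.28)/0.11496 = 0.2016/0.11496 = 1.7537, giving s = 0.7537.
Then α = μs = 0.72×0.7537 = 0.54 and β = (1−μ)s = 0.28×0.7537 = 0.21.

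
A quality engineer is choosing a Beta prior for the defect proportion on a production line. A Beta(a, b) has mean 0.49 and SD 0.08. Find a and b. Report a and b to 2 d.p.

σ² = 0.08² = 0.0064.
With s = a+b, Var = μ(1−μ)/(s+1), so s+1 = (0.49×0.51)/0.0064 = 39.0469 and s = 38.0469.
a = μs = 18.64, b = (1−μ)s = 19.40.

a = 18.64, b = 19.40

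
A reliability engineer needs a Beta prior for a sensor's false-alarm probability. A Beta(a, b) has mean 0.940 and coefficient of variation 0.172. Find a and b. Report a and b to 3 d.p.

a = 1.088, b = 0.069

σ = CV·μ = 0.172×0.940 = 0.16168, so σ² = 0.026140.
s+1 = μ(1−μ)/σ² = 0.056400/0.026140 = 2.1576, so s = a+b = 1.1576.
a = μs = 1.088, b = (1−μ)s = 0.069.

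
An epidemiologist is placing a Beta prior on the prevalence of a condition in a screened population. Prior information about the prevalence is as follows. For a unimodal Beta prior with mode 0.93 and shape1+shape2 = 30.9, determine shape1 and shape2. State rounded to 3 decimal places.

shape1 = 27.877, shape2 = 3.023

For shape1,shape2>1 the mode is (shape1−1)/(shape1+shape2−2), so shape1 = mode·(κ−2)+1 = 0.93×28.9+1 = 27.877.
And shape2 = (1−mode)·(κ−2)+1 = 0.07×28.9+1 = 3.023.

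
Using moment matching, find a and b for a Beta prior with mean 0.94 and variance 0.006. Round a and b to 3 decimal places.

a = 7.896, b = 0.504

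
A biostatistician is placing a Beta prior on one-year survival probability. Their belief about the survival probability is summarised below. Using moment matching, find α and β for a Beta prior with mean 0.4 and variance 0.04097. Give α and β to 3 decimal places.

α = 1.943, β = 2.915

Let s = α+β. The Beta variance is μ(1−μ)/(s+1).
So s+1 = μ(1−μ)/σ² = (0.4×0.6)/0.04097 = 0.24/0.04097 = 5.8579, giving s = 4.8579.
Then α = μs = 0.4×4.8579 = 1.943 and β = (1−μ)s = 0.6×4.8579 = 2.915.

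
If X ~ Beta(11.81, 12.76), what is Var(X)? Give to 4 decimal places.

0.0098

μ = 11.81/24.57 = 0.480667; Var = μ(1−μ)/(α+β+1) = 0.2496263/25.57 = 0.0098.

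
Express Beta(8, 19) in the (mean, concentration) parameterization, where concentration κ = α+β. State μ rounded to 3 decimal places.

κ = α+β = 8+19 = 27; μ = α/κ = 8/27 = 0.296.

μ = 0.296, κ = 27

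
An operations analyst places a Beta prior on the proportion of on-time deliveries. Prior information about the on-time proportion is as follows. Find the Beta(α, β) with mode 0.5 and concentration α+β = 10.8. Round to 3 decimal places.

α = 5.400, β = 5.400

For α,β>1 the mode is (α−1)/(α+β−2), so α = mode·(κ−2)+1 = 0.5×8.8+1 = 5.400.
And β = (1−mode)·(κ−2)+1 = 0.5×8.8+1 = 5.400.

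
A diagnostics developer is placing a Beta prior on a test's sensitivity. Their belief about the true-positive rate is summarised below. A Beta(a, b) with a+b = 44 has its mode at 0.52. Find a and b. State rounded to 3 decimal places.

a = 22.840, b = 21.160

Mode = (a−1)/(κ−2) with κ = a+b, so a−1 = 0.52·42 = 21.840.
a = 22.840; b = κ − a = 21.160.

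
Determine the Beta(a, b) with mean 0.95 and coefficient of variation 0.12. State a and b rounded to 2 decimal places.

σ = CV·μ = 0.12×0.95 = 0.11400, so σ² = 0.012996.
s+1 = μ(1−μ)/σ² = 0.0475/0.012996 = 3.6550, so s = a+b = 2.6550.
a = μs = 2.52, b = (1−μ)s = 0.13.

a = 2.52, b = 0.13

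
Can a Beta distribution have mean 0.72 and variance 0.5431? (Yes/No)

No

The Beta variance bound is σ² < μ(1−μ).
Here μ(1−μ) = 0.72×0.28 = 0.2016, and 0.5431 ≥ 0.2016.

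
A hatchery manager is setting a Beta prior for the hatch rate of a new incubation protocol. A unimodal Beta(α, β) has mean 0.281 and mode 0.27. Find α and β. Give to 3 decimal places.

With s = α+β: μ = α/s and mode = (α−1)/(s−2). Eliminating α = μs,
μs − 1 = m(s−2) ⇒ s(μ−m) = 1−2m ⇒ s = 0.46/0.011 = 41.8182.
So α = μs = 11.751, β = (1−μ)s = 30.067.

α = 11.751, β = 30.067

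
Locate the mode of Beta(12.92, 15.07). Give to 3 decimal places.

0.459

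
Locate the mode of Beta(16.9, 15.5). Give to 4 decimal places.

0.5230

With α,β > 1, mode = (α−1)/(α+β−2) = 15.9/30.4 = 0.5230.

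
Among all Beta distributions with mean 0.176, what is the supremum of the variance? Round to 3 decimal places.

Var = μ(1−μ)/(α+β+1), which approaches μ(1−μ) as α+β → 0.
So the supremum is μ(1−μ) = 0.176×0.824 = 0.145.

0.145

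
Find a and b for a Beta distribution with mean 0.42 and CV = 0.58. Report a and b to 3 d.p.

a = 1.304, b = 1.801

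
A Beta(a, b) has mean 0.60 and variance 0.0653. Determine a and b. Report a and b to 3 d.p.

a = 1.605, b = 1.070

By moment matching, a+b = μ(1−μ)/σ² − 1 = (0.60·0.40)/0.0653 − 1 = 3.6753 − 1 = 2.6753.
Since a/(a+b) = μ, a = 0.60·2.6753 = 1.605 and b = 0.40·2.6753 = 1.070.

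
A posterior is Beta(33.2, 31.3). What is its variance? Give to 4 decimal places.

Var = αβ/[(α+β)²(α+β+1)] = (33.2×31.3)/(64.5²×65.5) = 1039.16/272496.375 = 0.0038.

0.0038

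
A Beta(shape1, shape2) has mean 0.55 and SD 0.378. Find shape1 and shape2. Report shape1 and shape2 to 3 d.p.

shape1 = 0.403, shape2 = 0.329

First σ² = 0.142884. Setting shape1 = μn, shape2 = (1−μ)n with n = shape1+shape2,
μ(1−μ)/(n+1) = 0.142884 ⇒ n+1 = 0.2475/0.142884 = 1.7322 ⇒ n = 0.7322.
Hence shape1 = 0.55×0.7322 = 0.403, shape2 = 0.45×0.7322 = 0.329.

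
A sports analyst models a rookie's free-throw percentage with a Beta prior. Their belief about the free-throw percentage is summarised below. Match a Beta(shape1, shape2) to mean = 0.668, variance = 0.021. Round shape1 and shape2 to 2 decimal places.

shape1 = 6.39, shape2 = 3.17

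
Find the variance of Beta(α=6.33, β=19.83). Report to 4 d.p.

α+β = 26.16 and αβ = 125.5239, so Var = αβ/[(α+β)²(α+β+1)] = 125.5239/18586.826496 = 0.0068.

0.0068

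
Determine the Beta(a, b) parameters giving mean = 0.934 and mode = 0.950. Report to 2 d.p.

a = 52.54, b = 3.71

With s = a+b: μ = a/s and mode = (a−1)/(s−2). Eliminating a = μs,
μs − 1 = m(s−2) ⇒ s(μ−m) = 1−2m ⇒ s = -0.900/-0.016 = 56.2500.
So a = μs = 52.54, b = (1−μ)s = 3.71.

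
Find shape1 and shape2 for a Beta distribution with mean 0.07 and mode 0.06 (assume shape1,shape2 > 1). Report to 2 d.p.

shape1 = 6.16, shape2 = 81.84

Let s = shape1+shape2. Mean gives shape1 = μs = 0.07s; mode gives (shape1−1)/(s−2) = 0.06.
Substituting: 0.07s − 1 = 0.06(s−2) = 0.06s − 0.12, so 0.01s = 0.88 and s = 88.0000.
Then shape1 = 0.07×88.0000 = 6.16 and shape2 = s−shape1 = 81.84.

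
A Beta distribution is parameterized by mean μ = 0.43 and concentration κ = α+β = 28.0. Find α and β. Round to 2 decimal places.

α = 12.04, β = 15.96

α = μκ = 0.43×28.0 = 12.04 and β = (1−μ)κ = 0.57×28.0 = 15.96.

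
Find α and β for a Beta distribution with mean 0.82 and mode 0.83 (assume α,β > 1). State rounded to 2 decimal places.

With s = α+β: μ = α/s and mode = (α−1)/(s−2). Eliminating α = μs,
μs − 1 = m(s−2) ⇒ s(μ−m) = 1−2m ⇒ s = -0.66/-0.01 = 66.0000.
So α = μs = 54.12, β = (1−μ)s = 11.88.

α = 54.12, β = 11.88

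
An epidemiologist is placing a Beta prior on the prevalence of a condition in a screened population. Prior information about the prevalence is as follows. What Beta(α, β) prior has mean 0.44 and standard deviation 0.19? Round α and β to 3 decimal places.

α = 2.563, β = 3.262

First σ² = 0.0361. Setting α = μn, β = (1−μ)n with n = α+β,
μ(1−μ)/(n+1) = 0.0361 ⇒ n+1 = 0.2464/0.0361 = 6.8255 ⇒ n = 5.8255.
Hence α = 0.44×5.8255 = 2.563, β = 0.56×5.8255 = 3.262.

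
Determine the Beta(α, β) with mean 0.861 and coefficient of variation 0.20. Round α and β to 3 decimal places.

α = 2.614, β = 0.422

Var = (CV·μ)² = (0.20×0.861)² = 0.029653.
α+β = μ(1−μ)/Var − 1 = 0.119679/0.029653 − 1 = 3.0360.
Thus α = 0.861·3.0360 = 2.614 and β = 0.139·3.0360 = 0.422.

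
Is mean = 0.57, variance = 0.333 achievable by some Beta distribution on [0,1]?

No

A Beta with mean μ has variance μ(1−μ)/(α+β+1) < μ(1−μ).
Here μ(1−μ) = 0.57×0.43 = 0.2451, and 0.333 ≥ 0.2451.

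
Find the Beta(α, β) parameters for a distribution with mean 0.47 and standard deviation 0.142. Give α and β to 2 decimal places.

First σ² = 0.020164. Setting α = μn, β = (1−μ)n with n = α+β,
μ(1−μ)/(n+1) = 0.020164 ⇒ n+1 = 0.2491/0.020164 = 12.3537 ⇒ n = 11.3537.
Hence α = 0.47×11.3537 = 5.34, β = 0.53×11.3537 = 6.02.

α = 5.34, β = 6.02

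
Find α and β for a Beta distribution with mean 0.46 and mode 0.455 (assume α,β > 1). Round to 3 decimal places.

Let s = α+β. Mean gives α = μs = 0.46s; mode gives (α−1)/(s−2) = 0.455.
Substituting: 0.46s − 1 = 0.455(s−2) = 0.455s − 0.910, so 0.005s = 0.090 and s = 18.0000.
Then α = 0.46×18.0000 = 8.280 and β = s−α = 9.720.

α = 8.280, β = 9.720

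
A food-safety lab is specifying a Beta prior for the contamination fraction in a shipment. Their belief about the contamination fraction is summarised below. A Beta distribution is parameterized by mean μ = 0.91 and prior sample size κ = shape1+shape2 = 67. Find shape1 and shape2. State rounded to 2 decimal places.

shape1 = 60.97, shape2 = 6.03

Split κ in proportion μ : (1−μ): shape1 = 0.91·67 = 60.97, shape2 = 67 − 60.97 = 6.03.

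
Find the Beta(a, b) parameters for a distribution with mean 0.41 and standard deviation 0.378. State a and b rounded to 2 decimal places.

a = 0.28, b = 0.41

Variance = 0.378² = 0.142884. The moment-matching identity a+b = μ(1−μ)/Var − 1 gives
a+b = 0.2419/0.142884 − 1 = 0.6930, so a = μ·0.6930 = 0.28 and b = (1−μ)·0.6930 = 0.41.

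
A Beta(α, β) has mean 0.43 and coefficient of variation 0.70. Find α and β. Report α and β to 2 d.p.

α = 0.73, β = 0.97

σ = CV·μ = 0.70×0.43 = 0.30100, so σ² = 0.090601.
s+1 = μ(1−μ)/σ² = 0.2451/0.090601 = 2.7053, so s = α+β = 1.7053.
α = μs = 0.73, β = (1−μ)s = 0.97.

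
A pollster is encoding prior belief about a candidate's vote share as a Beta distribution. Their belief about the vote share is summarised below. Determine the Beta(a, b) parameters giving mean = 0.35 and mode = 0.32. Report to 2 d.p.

a = 4.20, b = 7.80

Let s = a+b. Mean gives a = μs = 0.35s; mode gives (a−1)/(s−2) = 0.32.
Substituting: 0.35s − 1 = 0.32(s−2) = 0.32s − 0.64, so 0.03s = 0.36 and s = 12.0000.
Then a = 0.35×12.0000 = 4.20 and b = s−a = 7.80.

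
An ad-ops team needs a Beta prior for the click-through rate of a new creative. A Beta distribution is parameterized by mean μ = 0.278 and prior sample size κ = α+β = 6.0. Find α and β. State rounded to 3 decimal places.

α = 1.668, β = 4.332

α = μκ = 0.278×6.0 = 1.668 and β = (1−μ)κ = 0.722×6.0 = 4.332.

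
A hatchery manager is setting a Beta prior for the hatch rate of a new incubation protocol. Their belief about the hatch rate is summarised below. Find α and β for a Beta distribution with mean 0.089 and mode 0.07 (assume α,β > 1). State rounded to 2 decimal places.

With s = α+β: μ = α/s and mode = (α−1)/(s−2). Eliminating α = μs,
μs − 1 = m(s−2) ⇒ s(μ−m) = 1−2m ⇒ s = 0.86/0.019 = 45.2632.
So α = μs = 4.03, β = (1−μ)s = 41.23.

α = 4.03, β = 41.23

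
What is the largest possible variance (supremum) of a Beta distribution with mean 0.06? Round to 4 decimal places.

0.0564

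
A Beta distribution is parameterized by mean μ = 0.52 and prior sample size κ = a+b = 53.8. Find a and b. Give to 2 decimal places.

a = 27.98, b = 25.82

a = μκ = 0.52×53.8 = 27.98 and b = (1−μ)κ = 0.48×53.8 = 25.82.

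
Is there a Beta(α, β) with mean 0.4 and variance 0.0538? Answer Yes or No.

Yes

A Beta with mean μ has variance μ(1−μ)/(α+β+1) < μ(1−μ).
Here μ(1−μ) = 0.4×0.6 = 0.24, and 0.0538 < 0.24.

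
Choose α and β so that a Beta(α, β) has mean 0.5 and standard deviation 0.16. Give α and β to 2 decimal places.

α = 4.38, β = 4.38

First σ² = 0.0256. Setting α = μn, β = (1−μ)n with n = α+β,
μ(1−μ)/(n+1) = 0.0256 ⇒ n+1 = 0.25/0.0256 = 9.7656 ⇒ n = 8.7656.
Hence α = 0.5×8.7656 = 4.38, β = 0.5×8.7656 = 4.38.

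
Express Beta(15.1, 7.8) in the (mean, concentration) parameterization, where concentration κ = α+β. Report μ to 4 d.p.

κ = α+β = 15.1+7.8 = 22.9; μ = α/κ = 15.1/22.9 = 0.6594.

μ = 0.6594, κ = 22.9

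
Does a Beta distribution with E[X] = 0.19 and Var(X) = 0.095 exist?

For any Beta, Var(X) < E[X]·(1−E[X]).
Here μ(1−μ) = 0.19×0.81 = 0.1539, and 0.095 < 0.1539.

Yes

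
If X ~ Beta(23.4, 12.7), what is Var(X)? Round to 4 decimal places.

0.0061

μ = 23.4/36.1 = 0.648199; Var = μ(1−μ)/(α+β+1) = 0.2280369/37.1 = 0.0061.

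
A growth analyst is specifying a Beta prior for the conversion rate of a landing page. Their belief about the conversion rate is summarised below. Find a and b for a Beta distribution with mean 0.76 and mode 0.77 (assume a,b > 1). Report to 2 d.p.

a = 41.04, b = 12.96

Let s = a+b. Mean gives a = μs = 0.76s; mode gives (a−1)/(s−2) = 0.77.
Substituting: 0.76s − 1 = 0.77(s−2) = 0.77s − 1.54, so -0.01s = -0.54 and s = 54.0000.
Then a = 0.76×54.0000 = 41.04 and b = s−a = 12.96.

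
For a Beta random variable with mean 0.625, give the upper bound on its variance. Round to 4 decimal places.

0.2344

Var = μ(1−μ)/(α+β+1), which approaches μ(1−μ) as α+β → 0.
So the supremum is μ(1−μ) = 0.625×0.375 = 0.2344.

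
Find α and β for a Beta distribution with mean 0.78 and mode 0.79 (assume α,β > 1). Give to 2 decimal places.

With s = α+β: μ = α/s and mode = (α−1)/(s−2). Eliminating α = μs,
μs − 1 = m(s−2) ⇒ s(μ−m) = 1−2m ⇒ s = -0.58/-0.01 = 58.0000.
So α = μs = 45.24, β = (1−μ)s = 12.76.

α = 45.24, β = 12.76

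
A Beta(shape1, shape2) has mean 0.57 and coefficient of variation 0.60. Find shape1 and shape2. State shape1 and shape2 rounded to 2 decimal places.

shape1 = 0.62, shape2 = 0.47

σ = CV·μ = 0.60×0.57 = 0.34200, so σ² = 0.116964.
s+1 = μ(1−μ)/σ² = 0.2451/0.116964 = 2.0955, so s = shape1+shape2 = 1.0955.
shape1 = μs = 0.62, shape2 = (1−μ)s = 0.47.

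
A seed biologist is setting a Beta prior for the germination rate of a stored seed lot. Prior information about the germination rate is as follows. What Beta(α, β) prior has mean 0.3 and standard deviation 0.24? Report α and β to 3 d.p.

α = 0.794, β = 1.852

Variance = 0.24² = 0.0576. The moment-matching identity α+β = μ(1−μ)/Var − 1 gives
α+β = 0.21/0.0576 − 1 = 2.6458, so α = μ·2.6458 = 0.794 and β = (1−μ)·2.6458 = 1.852.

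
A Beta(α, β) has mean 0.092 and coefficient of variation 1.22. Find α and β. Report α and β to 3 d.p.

α = 0.518, β = 5.113

σ = CV·μ = 1.22×0.092 = 0.11224, so σ² = 0.012598.
s+1 = μ(1−μ)/σ² = 0.083536/0.012598 = 6.6310, so s = α+β = 5.6310.
α = μs = 0.518, β = (1−μ)s = 5.113.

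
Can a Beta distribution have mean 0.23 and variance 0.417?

No

For any Beta, Var(X) < E[X]·(1−E[X]).
Here μ(1−μ) = 0.23×0.77 = 0.1771, and 0.417 ≥ 0.1771.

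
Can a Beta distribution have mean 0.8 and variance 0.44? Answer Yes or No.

For any Beta, Var(X) < E[X]·(1−E[X]).
Here μ(1−μ) = 0.8×0.2 = 0.16, and 0.44 ≥ 0.16.

No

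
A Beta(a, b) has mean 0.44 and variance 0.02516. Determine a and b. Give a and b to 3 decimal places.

a = 3.869, b = 4.924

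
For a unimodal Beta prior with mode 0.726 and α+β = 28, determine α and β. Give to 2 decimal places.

α = 19.88, β = 8.12

Since the density peak of Beta(α,β) is at (α−1)/(α+β−2),
α = 1 + 0.726(28−2) = 19.88 and β = 28 − 19.88 = 8.12.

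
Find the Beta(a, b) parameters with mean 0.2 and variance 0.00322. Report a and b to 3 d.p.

Write ν = a+b; then a = μν and Var = μ(1−μ)/(ν+1).
ν = μ(1−μ)/Var − 1 = 0.16/0.00322 − 1 = 48.6894.
a = 0.2·48.6894 = 9.738, b = 0.8·48.6894 = 38.952.

a = 9.738, b = 38.952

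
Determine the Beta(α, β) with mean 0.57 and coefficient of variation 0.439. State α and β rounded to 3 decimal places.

σ = CV·μ = 0.439×0.57 = 0.25023, so σ² = 0.062615.
s+1 = μ(1−μ)/σ² = 0.2451/0.062615 = 3.9144, so s = α+β = 2.9144.
α = μs = 1.661, β = (1−μ)s = 1.253.

α = 1.661, β = 1.253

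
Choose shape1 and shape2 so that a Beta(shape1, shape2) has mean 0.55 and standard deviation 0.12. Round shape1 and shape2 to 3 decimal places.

shape1 = 8.903, shape2 = 7.284

σ² = 0.12² = 0.0144.
With s = shape1+shape2, Var = μ(1−μ)/(s+1), so s+1 = (0.55×0.45)/0.0144 = 17.1875 and s = 16.1875.
shape1 = μs = 8.903, shape2 = (1−μ)s = 7.284.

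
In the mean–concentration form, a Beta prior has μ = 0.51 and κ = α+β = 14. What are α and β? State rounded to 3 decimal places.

α = 7.140, β = 6.860

Split κ in proportion μ : (1−μ): α = 0.51·14 = 7.140, β = 14 − 7.140 = 6.860.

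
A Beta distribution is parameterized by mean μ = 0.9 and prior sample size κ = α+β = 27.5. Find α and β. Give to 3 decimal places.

α = μκ = 0.9×27.5 = 24.750 and β = (1−μ)κ = 0.1×27.5 = 2.750.

α = 24.750, β = 2.750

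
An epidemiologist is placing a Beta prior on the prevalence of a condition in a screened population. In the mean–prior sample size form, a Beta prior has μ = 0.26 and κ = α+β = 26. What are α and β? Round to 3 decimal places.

α = 6.760, β = 19.240

α = μκ = 0.26×26 = 6.760 and β = (1−μ)κ = 0.74×26 = 19.240.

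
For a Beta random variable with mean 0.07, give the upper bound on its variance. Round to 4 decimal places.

0.0651

Var = μ(1−μ)/(α+β+1), which approaches μ(1−μ) as α+β → 0.
So the supremum is μ(1−μ) = 0.07×0.93 = 0.0651.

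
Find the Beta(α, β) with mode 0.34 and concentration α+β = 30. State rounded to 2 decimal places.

α = 10.52, β = 19.48

For α,β>1 the mode is (α−1)/(α+β−2), so α = mode·(κ−2)+1 = 0.34×28+1 = 10.52.
And β = (1−mode)·(κ−2)+1 = 0.66×28+1 = 19.48.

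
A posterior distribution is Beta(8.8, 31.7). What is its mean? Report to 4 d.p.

0.2173

The Beta mean is α/(α+β) = 8.8/(8.8+31.7) = 0.2173.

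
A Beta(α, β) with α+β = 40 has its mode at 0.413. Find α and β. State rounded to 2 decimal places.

α = 16.69, β = 23.31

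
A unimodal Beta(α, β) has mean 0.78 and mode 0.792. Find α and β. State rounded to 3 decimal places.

α = 37.960, β = 10.707

Let s = α+β. Mean gives α = μs = 0.78s; mode gives (α−1)/(s−2) = 0.792.
Substituting: 0.78s − 1 = 0.792(s−2) = 0.792s − 1.584, so -0.012s = -0.584 and s = 48.6667.
Then α = 0.78×48.6667 = 37.960 and β = s−α = 10.707.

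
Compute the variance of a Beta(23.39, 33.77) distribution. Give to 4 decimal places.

0.0042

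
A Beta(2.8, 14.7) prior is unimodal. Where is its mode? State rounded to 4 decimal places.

The density x^(α−1)(1−x)^(β−1) is maximised at (α−1)/(α+β−2) = 1.8/15.5 = 0.1161.

0.1161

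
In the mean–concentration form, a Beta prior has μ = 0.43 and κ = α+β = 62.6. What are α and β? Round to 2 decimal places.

α = μκ = 0.43×62.6 = 26.92 and β = (1−μ)κ = 0.57×62.6 = 35.68.

α = 26.92, β = 35.68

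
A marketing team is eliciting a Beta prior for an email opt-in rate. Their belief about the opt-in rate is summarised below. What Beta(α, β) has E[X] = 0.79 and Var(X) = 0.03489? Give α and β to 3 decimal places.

Write ν = α+β; then α = μν and Var = μ(1−μ)/(ν+1).
ν = μ(1−μ)/Var − 1 = 0.1659/0.03489 − 1 = 3.7549.
α = 0.79·3.7549 = 2.966, β = 0.21·3.7549 = 0.789.

α = 2.966, β = 0.789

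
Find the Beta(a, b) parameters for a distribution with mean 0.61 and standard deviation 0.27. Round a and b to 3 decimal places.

First σ² = 0.0729. Setting a = μn, b = (1−μ)n with n = a+b,
μ(1−μ)/(n+1) = 0.0729 ⇒ n+1 = 0.2379/0.0729 = 3.2634 ⇒ n = 2.2634.
Hence a = 0.61×2.2634 = 1.381, b = 0.39×2.2634 = 0.883.

a = 1.381, b = 0.883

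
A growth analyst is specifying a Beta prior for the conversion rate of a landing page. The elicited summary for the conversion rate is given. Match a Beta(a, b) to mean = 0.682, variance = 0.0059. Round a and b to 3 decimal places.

a = 24.387, b = 11.371

Write ν = a+b; then a = μν and Var = μ(1−μ)/(ν+1).
ν = μ(1−μ)/Var − 1 = 0.216876/0.0059 − 1 = 35.7586.
a = 0.682·35.7586 = 24.387, b = 0.318·35.7586 = 11.371.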